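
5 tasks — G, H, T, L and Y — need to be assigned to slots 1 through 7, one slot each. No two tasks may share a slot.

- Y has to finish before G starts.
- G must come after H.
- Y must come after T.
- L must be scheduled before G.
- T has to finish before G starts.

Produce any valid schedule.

Y=2; L=4; T=1; G=5; H=3

Checking: T(1) before Y(2); Y(2) before G(5); T(1) before G(5); H(3) before G(5); L(4) before G(5); max 1 per slot (cap 1).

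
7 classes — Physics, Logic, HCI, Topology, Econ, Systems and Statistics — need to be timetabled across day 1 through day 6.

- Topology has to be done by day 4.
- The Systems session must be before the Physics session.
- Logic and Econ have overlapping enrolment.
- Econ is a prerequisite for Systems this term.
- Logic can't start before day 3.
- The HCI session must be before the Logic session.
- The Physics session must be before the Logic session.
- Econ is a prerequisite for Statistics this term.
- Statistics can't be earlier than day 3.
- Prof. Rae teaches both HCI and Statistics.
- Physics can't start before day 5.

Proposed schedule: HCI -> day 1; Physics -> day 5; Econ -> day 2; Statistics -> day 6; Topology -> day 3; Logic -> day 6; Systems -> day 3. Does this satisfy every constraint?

Logic can't start before day 3 — holds.
Prof. Rae teaches both HCI and Statistics — holds.
Logic and Econ have overlapping enrolment — holds.
The Systems session must be before the Physics session — holds.
The Physics session must be before the Logic session — holds.
Physics can't start before day 5 — holds.
Statistics can't be earlier than day 3 — holds.
Topology has to be done by day 4 — holds.
Econ is a prerequisite for Systems this term — holds.
The HCI session must be before the Logic session — holds.
Econ is a prerequisite for Statistics this term — holds.

Yes, all constraints hold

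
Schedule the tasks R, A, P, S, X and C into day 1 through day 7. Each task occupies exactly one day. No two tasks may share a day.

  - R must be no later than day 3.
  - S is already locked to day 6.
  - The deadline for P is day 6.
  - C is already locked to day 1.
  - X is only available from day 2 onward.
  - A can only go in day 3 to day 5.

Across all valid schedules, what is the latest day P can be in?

P's own window allows nothing later than day 6.
P at day 5 is achievable: R -> day 2, A -> day 3, C -> day 1, P -> day 5, S -> day 6, X -> day 4.
Nothing later works — the capacity limit rule out every day after day 5.

day 5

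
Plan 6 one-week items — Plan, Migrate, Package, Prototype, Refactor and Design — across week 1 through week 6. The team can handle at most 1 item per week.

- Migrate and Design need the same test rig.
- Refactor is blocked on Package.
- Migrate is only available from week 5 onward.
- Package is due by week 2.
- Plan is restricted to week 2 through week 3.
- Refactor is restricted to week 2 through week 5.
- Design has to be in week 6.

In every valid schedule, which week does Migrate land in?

Migrate's window is week 5–week 6.
Design is fixed at week 6, and Migrate can't share a week with Design.
So Migrate must be week 5.

week 5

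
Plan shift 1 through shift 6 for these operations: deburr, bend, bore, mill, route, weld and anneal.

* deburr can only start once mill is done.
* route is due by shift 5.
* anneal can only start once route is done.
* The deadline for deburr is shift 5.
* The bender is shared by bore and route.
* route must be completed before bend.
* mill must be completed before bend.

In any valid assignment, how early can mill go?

Downstream work caps mill at shift 4.
mill at shift 1 is achievable: bore in shift 2; deburr in shift 2; route in shift 1; mill in shift 1; weld in shift 1; anneal in shift 2; bend in shift 2.

shift 1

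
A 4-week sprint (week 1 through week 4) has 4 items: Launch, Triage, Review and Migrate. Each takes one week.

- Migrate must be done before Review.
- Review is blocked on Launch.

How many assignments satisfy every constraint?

56

Splitting on Launch: it can be week 1 (24), week 2 (20), week 3 (12). Listing each branch's schedules as (Triage, Review, Migrate) by week number:
Launch=week 1: (1,2,1) (1,3,1) (1,3,2) (1,4,1) (1,4,2) (1,4,3) (2,2,1) (2,3,1) (2,3,2) (2,4,1) (2,4,2) (2,4,3) (3,2,1) (3,3,1) (3,3,2) (3,4,1) (3,4,2) (3,4,3) (4,2,1) (4,3,1) (4,3,2) (4,4,1) (4,4,2) (4,4,3) — 24.
Launch=week 2: (1,3,1) (1,3,2) (1,4,1) (1,4,2) (1,4,3) (2,3,1) (2,3,2) (2,4,1) (2,4,2) (2,4,3) (3,3,1) (3,3,2) (3,4,1) (3,4,2) (3,4,3) (4,3,1) (4,3,2) (4,4,1) (4,4,2) (4,4,3) — 20.
Launch=week 3: (1,4,1) (1,4,2) (1,4,3) (2,4,1) (2,4,2) (2,4,3) (3,4,1) (3,4,2) (3,4,3) (4,4,1) (4,4,2) (4,4,3) — 12.
Summing: 24 + 20 + 12 = 56.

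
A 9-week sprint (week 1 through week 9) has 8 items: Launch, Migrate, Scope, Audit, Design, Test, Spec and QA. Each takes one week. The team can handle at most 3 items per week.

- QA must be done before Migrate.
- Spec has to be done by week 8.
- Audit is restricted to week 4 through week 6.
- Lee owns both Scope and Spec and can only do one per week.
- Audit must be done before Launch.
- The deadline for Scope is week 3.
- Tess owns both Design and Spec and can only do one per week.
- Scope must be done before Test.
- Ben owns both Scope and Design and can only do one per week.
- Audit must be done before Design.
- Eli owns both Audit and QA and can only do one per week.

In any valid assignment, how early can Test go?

Precedence pushes Test to at least week 2.
Test at week 2 is achievable: Spec=week 2; Audit=week 4; Design=week 5; Migrate=week 2; Scope=week 1; QA=week 1; Test=week 2; Launch=week 5.

week 2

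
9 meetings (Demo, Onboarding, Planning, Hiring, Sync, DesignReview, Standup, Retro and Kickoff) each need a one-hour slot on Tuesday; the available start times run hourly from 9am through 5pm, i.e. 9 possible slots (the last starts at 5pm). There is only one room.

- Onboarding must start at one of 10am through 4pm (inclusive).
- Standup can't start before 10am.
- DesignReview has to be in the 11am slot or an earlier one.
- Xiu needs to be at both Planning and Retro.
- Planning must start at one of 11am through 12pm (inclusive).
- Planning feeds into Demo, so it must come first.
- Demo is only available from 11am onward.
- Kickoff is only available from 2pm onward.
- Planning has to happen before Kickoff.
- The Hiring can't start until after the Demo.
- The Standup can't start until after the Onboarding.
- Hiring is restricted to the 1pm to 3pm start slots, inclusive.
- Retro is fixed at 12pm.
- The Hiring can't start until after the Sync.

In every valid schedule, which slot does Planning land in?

Planning's window is 11am–12pm.
Retro is fixed at 12pm, and Planning can't share a slot with Retro.
So Planning must be 11am.

11am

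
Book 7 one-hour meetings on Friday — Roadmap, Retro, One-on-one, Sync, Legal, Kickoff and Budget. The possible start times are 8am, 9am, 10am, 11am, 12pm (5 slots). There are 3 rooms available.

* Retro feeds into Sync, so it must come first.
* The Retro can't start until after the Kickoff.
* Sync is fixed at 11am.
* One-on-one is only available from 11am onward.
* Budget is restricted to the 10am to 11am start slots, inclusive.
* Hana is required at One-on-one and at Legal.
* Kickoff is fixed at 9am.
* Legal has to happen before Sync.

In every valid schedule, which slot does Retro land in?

Kickoff is fixed at 9am and must come before Retro, so Retro is at least 10am.
Sync is fixed at 11am and must come after Retro, so Retro is at most 10am.
So Retro must be 10am.

10am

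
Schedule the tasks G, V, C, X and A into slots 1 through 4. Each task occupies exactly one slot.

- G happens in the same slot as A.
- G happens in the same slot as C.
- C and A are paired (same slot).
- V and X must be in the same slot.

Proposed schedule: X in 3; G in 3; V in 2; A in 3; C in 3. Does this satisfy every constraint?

G happens in the same slot as C — holds.
C and A are paired (same slot) — holds.
G happens in the same slot as A — holds.
V and X must be in the same slot — violated.

No. V and X must be in the same slot is not satisfied.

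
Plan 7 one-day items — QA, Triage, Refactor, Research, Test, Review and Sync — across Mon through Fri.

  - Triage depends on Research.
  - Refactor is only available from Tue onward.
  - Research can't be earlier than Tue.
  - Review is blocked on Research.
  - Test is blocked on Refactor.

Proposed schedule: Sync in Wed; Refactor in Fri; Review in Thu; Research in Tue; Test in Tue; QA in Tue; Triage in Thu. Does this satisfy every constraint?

Triage depends on Research — holds.
Refactor is only available from Tue onward — holds.
Test is blocked on Refactor — violated.
Research can't be earlier than Tue — holds.
Review is blocked on Research — holds.

No. Test is blocked on Refactor is not satisfied.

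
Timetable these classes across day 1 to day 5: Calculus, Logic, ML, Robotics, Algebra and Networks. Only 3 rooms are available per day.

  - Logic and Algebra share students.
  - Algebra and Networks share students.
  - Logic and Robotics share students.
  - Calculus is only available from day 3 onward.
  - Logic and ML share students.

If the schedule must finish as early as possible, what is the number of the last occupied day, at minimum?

3

With at most 3 per day and 6 classes, at least 2 days are needed.
Calculus can't be placed before day 3, so the schedule must run through at least day 3.
3 works (last occupied day: day 3): for example Algebra=day 2; ML=day 2; Robotics=day 2; Calculus=day 3; Networks=day 1; Logic=day 1.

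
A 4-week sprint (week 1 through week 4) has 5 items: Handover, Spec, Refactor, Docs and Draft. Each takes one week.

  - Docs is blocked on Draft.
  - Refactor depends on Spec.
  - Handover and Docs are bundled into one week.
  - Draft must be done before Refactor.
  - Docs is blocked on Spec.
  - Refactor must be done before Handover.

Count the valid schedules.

6

Splitting on Handover: it can be week 3 (1), week 4 (5). Listing each branch's schedules as (Spec, Refactor, Docs, Draft) by week number:
Handover=week 3: (1,2,3,1) — 1.
Handover=week 4: (1,2,4,1) (1,3,4,1) (1,3,4,2) (2,3,4,1) (2,3,4,2) — 5.
Summing: 1 + 5 = 6.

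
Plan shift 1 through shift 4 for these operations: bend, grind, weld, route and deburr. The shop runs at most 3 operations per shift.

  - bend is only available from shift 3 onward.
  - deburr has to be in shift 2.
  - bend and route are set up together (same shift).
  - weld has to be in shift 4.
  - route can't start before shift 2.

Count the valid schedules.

7

Splitting on bend: it can be shift 3 (4), shift 4 (3). Listing each branch's schedules as (grind, weld, route, deburr) by shift number:
bend=shift 3: (1,4,3,2) (2,4,3,2) (3,4,3,2) (4,4,3,2) — 4.
bend=shift 4: (1,4,4,2) (2,4,4,2) (3,4,4,2) — 3.
Summing: 4 + 3 = 7.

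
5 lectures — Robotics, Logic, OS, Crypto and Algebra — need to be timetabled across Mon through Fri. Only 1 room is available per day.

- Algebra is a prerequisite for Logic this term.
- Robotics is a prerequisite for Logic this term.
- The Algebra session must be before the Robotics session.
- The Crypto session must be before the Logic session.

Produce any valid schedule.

Robotics -> Tue; Algebra -> Mon; Logic -> Thu; Crypto -> Wed; OS -> Fri

Checking: Crypto(Wed) before Logic(Thu); Robotics(Tue) before Logic(Thu); Algebra(Mon) before Robotics(Tue); Algebra(Mon) before Logic(Thu); max 1 per day (cap 1).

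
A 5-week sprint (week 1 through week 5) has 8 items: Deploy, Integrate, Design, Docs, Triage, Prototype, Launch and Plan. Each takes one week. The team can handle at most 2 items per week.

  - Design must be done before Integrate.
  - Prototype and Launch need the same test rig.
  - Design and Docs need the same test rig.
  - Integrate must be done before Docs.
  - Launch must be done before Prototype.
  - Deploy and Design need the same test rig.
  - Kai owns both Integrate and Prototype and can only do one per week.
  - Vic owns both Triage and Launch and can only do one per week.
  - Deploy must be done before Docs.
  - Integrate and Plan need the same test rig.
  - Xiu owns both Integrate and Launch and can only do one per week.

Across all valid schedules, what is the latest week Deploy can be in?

week 4

Downstream work caps Deploy at week 4.
Deploy at week 4 is achievable: Deploy -> week 4, Integrate -> week 2, Prototype -> week 3, Launch -> week 1, Docs -> week 5, Design -> week 1, Plan -> week 3, Triage -> week 2.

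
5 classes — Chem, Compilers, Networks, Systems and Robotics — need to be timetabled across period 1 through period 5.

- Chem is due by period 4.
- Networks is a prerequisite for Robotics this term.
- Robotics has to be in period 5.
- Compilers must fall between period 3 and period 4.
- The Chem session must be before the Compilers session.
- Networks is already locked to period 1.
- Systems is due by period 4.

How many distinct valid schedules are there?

20

Splitting on Chem: it can be period 1 (8), period 2 (8), period 3 (4). Listing each branch's schedules as (Compilers, Networks, Systems, Robotics) by period number:
Chem=period 1: (3,1,1,5) (3,1,2,5) (3,1,3,5) (3,1,4,5) (4,1,1,5) (4,1,2,5) (4,1,3,5) (4,1,4,5) — 8.
Chem=period 2: (3,1,1,5) (3,1,2,5) (3,1,3,5) (3,1,4,5) (4,1,1,5) (4,1,2,5) (4,1,3,5) (4,1,4,5) — 8.
Chem=period 3: (4,1,1,5) (4,1,2,5) (4,1,3,5) (4,1,4,5) — 4.
Summing: 8 + 8 + 4 = 20.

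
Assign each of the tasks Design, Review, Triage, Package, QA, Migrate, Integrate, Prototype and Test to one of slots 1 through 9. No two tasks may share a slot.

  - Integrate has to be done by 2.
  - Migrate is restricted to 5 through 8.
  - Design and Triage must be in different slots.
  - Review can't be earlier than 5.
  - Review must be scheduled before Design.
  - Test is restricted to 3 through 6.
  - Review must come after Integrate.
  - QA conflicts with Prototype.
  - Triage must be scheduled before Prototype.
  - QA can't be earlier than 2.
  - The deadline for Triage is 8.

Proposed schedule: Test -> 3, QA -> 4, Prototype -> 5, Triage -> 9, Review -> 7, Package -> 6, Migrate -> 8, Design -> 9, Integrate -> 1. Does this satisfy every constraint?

QA conflicts with Prototype — holds.
Review can't be earlier than 5 — holds.
QA can't be earlier than 2 — holds.
Integrate has to be done by 2 — holds.
Design and Triage must be in different slots — violated.
Migrate is restricted to 5 through 8 — holds.
The deadline for Triage is 8 — violated.
Triage must be scheduled before Prototype — violated.
No two tasks may share a slot — violated.
Test is restricted to 3 through 6 — holds.
Review must be scheduled before Design — holds.
Review must come after Integrate — holds.

No — it violates: Design and Triage must be in different slots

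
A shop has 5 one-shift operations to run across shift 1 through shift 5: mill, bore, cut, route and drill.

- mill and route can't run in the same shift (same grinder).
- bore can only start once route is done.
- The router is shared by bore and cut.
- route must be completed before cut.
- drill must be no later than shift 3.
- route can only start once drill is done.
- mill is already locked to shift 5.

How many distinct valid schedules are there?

Splitting on bore: it can be shift 3 (2), shift 4 (4), shift 5 (4). Listing each branch's schedules as (mill, cut, route, drill) by shift number:
bore=shift 3: (5,4,2,1) (5,5,2,1) — 2.
bore=shift 4: (5,3,2,1) (5,5,2,1) (5,5,3,1) (5,5,3,2) — 4.
bore=shift 5: (5,3,2,1) (5,4,2,1) (5,4,3,1) (5,4,3,2) — 4.
Summing: 2 + 4 + 4 = 10.

10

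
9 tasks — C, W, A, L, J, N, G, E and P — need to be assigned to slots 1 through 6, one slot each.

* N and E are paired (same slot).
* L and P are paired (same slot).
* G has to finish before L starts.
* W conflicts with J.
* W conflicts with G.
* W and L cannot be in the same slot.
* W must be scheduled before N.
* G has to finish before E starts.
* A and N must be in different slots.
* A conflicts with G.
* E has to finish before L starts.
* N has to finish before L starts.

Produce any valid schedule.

A=2, C=1, G=1, P=4, E=3, L=4, N=3, J=1, W=2

Checking: N(3) before L(4); E(3) before L(4); G(1) before L(4); G(1) before E(3); W(2) before N(3); W(2) != J(1); W(2) != L(4); A(2) != G(1); W(2) != G(1); A(2) != N(3); L = P = 4; N = E = 3.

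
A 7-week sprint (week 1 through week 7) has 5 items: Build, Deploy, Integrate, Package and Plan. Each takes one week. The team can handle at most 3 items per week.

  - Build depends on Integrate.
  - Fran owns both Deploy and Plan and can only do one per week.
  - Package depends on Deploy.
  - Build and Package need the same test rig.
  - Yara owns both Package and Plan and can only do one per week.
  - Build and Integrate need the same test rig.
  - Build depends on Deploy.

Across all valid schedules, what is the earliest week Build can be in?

Precedence pushes Build to at least week 2.
Build at week 2 is achievable: Plan in week 2, Integrate in week 1, Build in week 2, Deploy in week 1, Package in week 3.

week 2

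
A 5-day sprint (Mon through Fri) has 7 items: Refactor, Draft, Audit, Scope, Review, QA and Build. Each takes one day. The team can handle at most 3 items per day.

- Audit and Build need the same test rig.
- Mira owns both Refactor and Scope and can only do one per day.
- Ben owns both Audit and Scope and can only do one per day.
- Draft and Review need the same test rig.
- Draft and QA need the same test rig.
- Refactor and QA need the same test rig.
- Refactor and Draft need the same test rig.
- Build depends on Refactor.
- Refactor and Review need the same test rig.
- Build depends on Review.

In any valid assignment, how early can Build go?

Wed

Precedence pushes Build to at least Tue.
Build at Wed is achievable: Draft=Wed, Refactor=Mon, Build=Wed, QA=Tue, Scope=Tue, Audit=Mon, Review=Tue.
Nothing earlier works — the conflict and capacity constraints rule out every day before Wed.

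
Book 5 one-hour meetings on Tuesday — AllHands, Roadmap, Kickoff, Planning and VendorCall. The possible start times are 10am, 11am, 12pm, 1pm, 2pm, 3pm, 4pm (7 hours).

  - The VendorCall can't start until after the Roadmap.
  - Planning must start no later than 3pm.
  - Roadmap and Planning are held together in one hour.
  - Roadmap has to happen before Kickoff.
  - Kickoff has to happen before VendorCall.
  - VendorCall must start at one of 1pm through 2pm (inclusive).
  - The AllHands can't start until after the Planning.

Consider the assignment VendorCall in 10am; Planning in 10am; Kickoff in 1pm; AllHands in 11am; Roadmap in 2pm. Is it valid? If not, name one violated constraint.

No. The VendorCall can't start until after the Roadmap is not satisfied.

Roadmap and Planning are held together in one hour — violated.
Kickoff has to happen before VendorCall — violated.
Planning must start no later than 3pm — holds.
Roadmap has to happen before Kickoff — violated.
The AllHands can't start until after the Planning — holds.
The VendorCall can't start until after the Roadmap — violated.
VendorCall must start at one of 1pm through 2pm (inclusive) — violated.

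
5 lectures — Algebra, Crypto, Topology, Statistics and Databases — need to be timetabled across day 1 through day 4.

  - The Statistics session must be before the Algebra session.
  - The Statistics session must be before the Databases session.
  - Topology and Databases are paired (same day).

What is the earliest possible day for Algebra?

Precedence pushes Algebra to at least day 2.
Algebra at day 2 is achievable: Topology in day 2; Databases in day 2; Algebra in day 2; Statistics in day 1; Crypto in day 1.

day 2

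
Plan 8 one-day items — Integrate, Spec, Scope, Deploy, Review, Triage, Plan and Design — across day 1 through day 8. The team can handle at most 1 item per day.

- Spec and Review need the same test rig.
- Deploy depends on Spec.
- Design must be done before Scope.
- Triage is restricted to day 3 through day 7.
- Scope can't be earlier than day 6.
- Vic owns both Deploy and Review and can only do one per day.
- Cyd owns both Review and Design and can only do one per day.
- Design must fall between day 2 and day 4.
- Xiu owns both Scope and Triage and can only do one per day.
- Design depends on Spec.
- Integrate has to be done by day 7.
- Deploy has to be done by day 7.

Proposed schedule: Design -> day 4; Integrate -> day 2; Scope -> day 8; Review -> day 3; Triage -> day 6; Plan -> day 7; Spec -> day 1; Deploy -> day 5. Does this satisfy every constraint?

Vic owns both Deploy and Review and can only do one per day — holds.
Integrate has to be done by day 7 — holds.
Xiu owns both Scope and Triage and can only do one per day — holds.
Deploy depends on Spec — holds.
Design depends on Spec — holds.
The team can handle at most 1 item per day — holds.
Triage is restricted to day 3 through day 7 — holds.
Scope can't be earlier than day 6 — holds.
Deploy has to be done by day 7 — holds.
Design must fall between day 2 and day 4 — holds.
Cyd owns both Review and Design and can only do one per day — holds.
Spec and Review need the same test rig — holds.
Design must be done before Scope — holds.

Yes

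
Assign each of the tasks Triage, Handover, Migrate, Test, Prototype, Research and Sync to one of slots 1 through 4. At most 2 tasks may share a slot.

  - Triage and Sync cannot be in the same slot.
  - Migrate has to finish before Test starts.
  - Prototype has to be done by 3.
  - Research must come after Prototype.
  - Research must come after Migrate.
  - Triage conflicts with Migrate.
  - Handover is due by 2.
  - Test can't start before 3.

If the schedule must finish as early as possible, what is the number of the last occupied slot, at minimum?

The precedence chain requires at least 2 distinct slots.
With at most 2 per slot and 7 tasks, at least 4 slots are needed.
Test can't be placed before 3, so the schedule must run through at least slot 3.
4 works (last occupied slot: 4): for example Research -> 3; Handover -> 1; Migrate -> 2; Triage -> 4; Prototype -> 1; Test -> 3; Sync -> 2.

slot 4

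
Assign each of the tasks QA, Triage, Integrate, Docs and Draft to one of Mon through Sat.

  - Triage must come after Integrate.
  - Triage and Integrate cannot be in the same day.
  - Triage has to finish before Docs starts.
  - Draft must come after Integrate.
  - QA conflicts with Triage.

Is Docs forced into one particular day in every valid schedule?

Docs can be Wed (e.g. Triage -> Tue, Draft -> Tue, Integrate -> Mon, QA -> Mon, Docs -> Wed) or Thu (e.g. Integrate -> Mon; QA -> Mon; Docs -> Thu; Triage -> Tue; Draft -> Tue).

No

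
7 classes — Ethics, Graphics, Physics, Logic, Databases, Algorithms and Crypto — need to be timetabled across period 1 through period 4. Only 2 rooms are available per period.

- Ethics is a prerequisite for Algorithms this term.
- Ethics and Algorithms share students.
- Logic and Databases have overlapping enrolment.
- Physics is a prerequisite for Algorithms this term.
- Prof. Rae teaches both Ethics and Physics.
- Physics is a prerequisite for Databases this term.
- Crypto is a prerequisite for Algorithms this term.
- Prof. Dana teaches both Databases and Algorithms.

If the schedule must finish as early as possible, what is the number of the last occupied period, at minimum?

4

The precedence chain requires at least 2 distinct periods.
With at most 2 per period and 7 classes, at least 4 periods are needed.
4 works (last occupied period: period 4): for example Crypto in period 1, Graphics in period 3, Logic in period 4, Physics in period 1, Algorithms in period 3, Databases in period 2, Ethics in period 2.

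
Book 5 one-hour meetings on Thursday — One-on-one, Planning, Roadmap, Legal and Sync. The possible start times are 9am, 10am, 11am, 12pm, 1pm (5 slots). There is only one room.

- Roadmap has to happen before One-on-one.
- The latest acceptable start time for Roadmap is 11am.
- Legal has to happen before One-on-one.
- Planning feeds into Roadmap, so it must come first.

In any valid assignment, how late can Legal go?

Downstream work caps Legal at 12pm.
Legal at 12pm is achievable: Legal -> 12pm; Sync -> 11am; Roadmap -> 10am; One-on-one -> 1pm; Planning -> 9am.

12pm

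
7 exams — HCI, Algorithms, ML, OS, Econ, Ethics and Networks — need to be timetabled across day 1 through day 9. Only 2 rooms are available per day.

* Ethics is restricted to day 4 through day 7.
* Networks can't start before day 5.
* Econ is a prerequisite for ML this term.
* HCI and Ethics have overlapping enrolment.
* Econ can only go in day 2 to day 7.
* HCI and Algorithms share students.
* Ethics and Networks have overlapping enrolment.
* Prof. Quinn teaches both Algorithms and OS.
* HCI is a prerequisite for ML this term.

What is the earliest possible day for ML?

Precedence pushes ML to at least day 3.
ML at day 3 is achievable: Networks -> day 5; OS -> day 1; HCI -> day 1; Algorithms -> day 2; ML -> day 3; Econ -> day 2; Ethics -> day 4.

day 3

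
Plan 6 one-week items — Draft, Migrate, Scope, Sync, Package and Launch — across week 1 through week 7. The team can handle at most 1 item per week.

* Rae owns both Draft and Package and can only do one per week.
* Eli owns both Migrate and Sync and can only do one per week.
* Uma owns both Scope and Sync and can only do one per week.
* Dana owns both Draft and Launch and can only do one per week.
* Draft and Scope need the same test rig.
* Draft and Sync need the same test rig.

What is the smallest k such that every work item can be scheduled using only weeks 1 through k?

With at most 1 per week and 6 work items, at least 6 weeks are needed.
6 works (last occupied week: week 6): for example Scope in week 3; Draft in week 1; Migrate in week 2; Package in week 5; Sync in week 4; Launch in week 6.

6 weeks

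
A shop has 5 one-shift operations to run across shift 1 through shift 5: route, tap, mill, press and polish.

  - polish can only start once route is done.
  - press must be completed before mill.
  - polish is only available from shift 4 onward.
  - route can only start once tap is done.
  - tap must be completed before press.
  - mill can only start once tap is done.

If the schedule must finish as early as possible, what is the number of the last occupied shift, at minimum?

4

The precedence chain requires at least 3 distinct shifts.
polish can't be placed before shift 4, so the schedule must run through at least shift 4.
4 works (last occupied shift: shift 4): for example tap -> shift 1, route -> shift 2, polish -> shift 4, mill -> shift 3, press -> shift 2.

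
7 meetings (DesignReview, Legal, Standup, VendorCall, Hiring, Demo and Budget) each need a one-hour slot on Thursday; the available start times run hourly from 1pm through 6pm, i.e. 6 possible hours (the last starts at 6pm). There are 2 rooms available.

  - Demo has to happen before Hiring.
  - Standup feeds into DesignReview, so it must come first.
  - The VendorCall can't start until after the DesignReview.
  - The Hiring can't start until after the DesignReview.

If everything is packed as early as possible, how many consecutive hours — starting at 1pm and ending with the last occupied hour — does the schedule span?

The precedence chain requires at least 3 distinct hours.
With at most 2 per hour and 7 meetings, at least 4 hours are needed.
4 works (last occupied hour: 4pm): for example Demo=1pm, VendorCall=3pm, Hiring=3pm, Standup=1pm, DesignReview=2pm, Legal=2pm, Budget=4pm.

4 hours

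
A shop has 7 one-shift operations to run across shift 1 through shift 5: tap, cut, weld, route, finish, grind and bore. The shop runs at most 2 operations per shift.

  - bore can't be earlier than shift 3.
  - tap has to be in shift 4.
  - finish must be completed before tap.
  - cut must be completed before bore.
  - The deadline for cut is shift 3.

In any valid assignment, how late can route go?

shift 5

route at shift 5 is achievable: cut in shift 1; finish in shift 1; grind in shift 2; tap in shift 4; weld in shift 2; bore in shift 3; route in shift 5.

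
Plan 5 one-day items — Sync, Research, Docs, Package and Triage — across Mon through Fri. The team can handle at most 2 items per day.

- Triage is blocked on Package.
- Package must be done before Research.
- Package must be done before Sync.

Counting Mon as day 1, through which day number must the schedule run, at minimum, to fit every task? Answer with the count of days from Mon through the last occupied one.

3 days

The precedence chain requires at least 2 distinct days.
With at most 2 per day and 5 tasks, at least 3 days are needed.
3 works (last occupied day: Wed): for example Triage in Wed; Research in Tue; Package in Mon; Sync in Tue; Docs in Mon.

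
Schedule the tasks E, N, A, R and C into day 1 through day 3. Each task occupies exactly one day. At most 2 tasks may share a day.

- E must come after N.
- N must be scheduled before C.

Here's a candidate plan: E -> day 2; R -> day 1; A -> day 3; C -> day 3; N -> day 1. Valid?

Yes, all constraints hold

At most 2 tasks may share a day — holds.
N must be scheduled before C — holds.
E must come after N — holds.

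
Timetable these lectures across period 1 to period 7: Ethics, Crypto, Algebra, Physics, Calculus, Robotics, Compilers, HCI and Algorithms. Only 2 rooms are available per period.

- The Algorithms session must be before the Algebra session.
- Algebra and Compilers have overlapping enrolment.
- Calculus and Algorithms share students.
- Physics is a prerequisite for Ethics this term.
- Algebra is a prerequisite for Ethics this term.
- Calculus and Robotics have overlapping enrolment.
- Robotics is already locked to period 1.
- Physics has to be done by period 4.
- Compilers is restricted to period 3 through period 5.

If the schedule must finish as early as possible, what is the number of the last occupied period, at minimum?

period 5

The precedence chain requires at least 3 distinct periods.
With at most 2 per period and 9 lectures, at least 5 periods are needed.
5 works (last occupied period: period 5): for example Physics -> period 1, Robotics -> period 1, Compilers -> period 3, Ethics -> period 5, Calculus -> period 3, Algorithms -> period 2, Algebra -> period 4, HCI -> period 4, Crypto -> period 2.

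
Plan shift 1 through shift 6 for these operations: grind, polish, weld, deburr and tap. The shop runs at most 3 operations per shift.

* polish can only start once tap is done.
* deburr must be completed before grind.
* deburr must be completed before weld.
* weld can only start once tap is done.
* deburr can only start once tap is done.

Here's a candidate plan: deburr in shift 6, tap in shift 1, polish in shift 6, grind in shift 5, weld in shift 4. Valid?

deburr must be completed before grind — violated.
The shop runs at most 3 operations per shift — holds.
weld can only start once tap is done — holds.
deburr can only start once tap is done — holds.
deburr must be completed before weld — violated.
polish can only start once tap is done — holds.

No — it violates: deburr must be completed before weld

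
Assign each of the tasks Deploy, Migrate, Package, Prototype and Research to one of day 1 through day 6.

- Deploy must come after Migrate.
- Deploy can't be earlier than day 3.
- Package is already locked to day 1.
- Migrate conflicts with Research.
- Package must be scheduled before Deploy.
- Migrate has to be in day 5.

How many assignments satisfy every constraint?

Splitting on Research: it can be day 1 (6), day 2 (6), day 3 (6), day 4 (6), day 6 (6). Listing each branch's schedules as (Deploy, Migrate, Package, Prototype) by day number:
Research=day 1: (6,5,1,1) (6,5,1,2) (6,5,1,3) (6,5,1,4) (6,5,1,5) (6,5,1,6) — 6.
Research=day 2: (6,5,1,1) (6,5,1,2) (6,5,1,3) (6,5,1,4) (6,5,1,5) (6,5,1,6) — 6.
Research=day 3: (6,5,1,1) (6,5,1,2) (6,5,1,3) (6,5,1,4) (6,5,1,5) (6,5,1,6) — 6.
Research=day 4: (6,5,1,1) (6,5,1,2) (6,5,1,3) (6,5,1,4) (6,5,1,5) (6,5,1,6) — 6.
Research=day 6: (6,5,1,1) (6,5,1,2) (6,5,1,3) (6,5,1,4) (6,5,1,5) (6,5,1,6) — 6.
Summing: 6 + 6 + 6 + 6 + 6 = 30.

30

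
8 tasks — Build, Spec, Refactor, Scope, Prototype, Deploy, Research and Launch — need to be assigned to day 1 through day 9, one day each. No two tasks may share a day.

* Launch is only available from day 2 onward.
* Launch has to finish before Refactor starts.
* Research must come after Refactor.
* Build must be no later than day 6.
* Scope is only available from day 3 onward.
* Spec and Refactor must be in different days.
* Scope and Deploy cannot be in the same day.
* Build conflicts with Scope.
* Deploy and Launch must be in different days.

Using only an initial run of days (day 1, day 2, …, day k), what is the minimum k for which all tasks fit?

8

The precedence chain requires at least 3 distinct days.
With at most 1 per day and 8 tasks, at least 8 days are needed.
Propagating the time windows through the other constraints, Research can't land before day 4, so the schedule must run through at least day 4.
8 works (last occupied day: day 8): for example Prototype -> day 7; Launch -> day 2; Scope -> day 3; Build -> day 1; Spec -> day 6; Research -> day 5; Deploy -> day 8; Refactor -> day 4.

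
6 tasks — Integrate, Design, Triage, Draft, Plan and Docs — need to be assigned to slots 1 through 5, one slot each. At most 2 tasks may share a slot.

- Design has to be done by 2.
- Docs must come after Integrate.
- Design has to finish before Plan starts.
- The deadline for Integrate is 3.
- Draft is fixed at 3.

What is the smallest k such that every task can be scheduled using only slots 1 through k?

The precedence chain requires at least 2 distinct slots.
With at most 2 per slot and 6 tasks, at least 3 slots are needed.
Draft can't be placed before 3, so the schedule must run through at least slot 3.
3 works (last occupied slot: 3): for example Integrate=1, Docs=2, Design=1, Plan=2, Draft=3, Triage=3.

3 slots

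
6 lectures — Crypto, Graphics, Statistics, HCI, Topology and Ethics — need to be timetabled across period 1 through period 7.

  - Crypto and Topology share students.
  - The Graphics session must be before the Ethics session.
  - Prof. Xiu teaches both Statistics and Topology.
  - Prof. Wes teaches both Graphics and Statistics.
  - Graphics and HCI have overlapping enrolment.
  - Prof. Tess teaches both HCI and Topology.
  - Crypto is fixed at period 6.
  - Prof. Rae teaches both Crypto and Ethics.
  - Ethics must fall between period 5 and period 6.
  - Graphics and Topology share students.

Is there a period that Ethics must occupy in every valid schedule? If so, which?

period 5

Ethics's window is period 5–period 6.
Crypto is fixed at period 6, and Ethics can't share a period with Crypto.
So Ethics must be period 5.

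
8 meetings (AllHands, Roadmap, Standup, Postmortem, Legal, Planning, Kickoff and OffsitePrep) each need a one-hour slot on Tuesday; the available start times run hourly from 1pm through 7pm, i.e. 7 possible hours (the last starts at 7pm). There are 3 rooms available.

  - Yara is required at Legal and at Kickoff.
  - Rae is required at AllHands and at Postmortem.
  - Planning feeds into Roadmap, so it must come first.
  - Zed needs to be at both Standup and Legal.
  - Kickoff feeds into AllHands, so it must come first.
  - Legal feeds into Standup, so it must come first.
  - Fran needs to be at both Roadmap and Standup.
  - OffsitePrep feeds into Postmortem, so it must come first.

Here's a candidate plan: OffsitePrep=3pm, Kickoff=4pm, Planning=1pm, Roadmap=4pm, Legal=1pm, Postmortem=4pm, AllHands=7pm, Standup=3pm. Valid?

Valid

Planning feeds into Roadmap, so it must come first — holds.
Zed needs to be at both Standup and Legal — holds.
There are 3 rooms available — holds.
Yara is required at Legal and at Kickoff — holds.
OffsitePrep feeds into Postmortem, so it must come first — holds.
Fran needs to be at both Roadmap and Standup — holds.
Kickoff feeds into AllHands, so it must come first — holds.
Rae is required at AllHands and at Postmortem — holds.
Legal feeds into Standup, so it must come first — holds.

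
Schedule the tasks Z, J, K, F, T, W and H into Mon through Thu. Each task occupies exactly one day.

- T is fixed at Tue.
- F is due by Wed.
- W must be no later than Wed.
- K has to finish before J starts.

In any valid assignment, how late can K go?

Wed

Downstream work caps K at Wed.
K at Wed is achievable: Z=Mon; K=Wed; F=Mon; H=Mon; W=Mon; J=Thu; T=Tue.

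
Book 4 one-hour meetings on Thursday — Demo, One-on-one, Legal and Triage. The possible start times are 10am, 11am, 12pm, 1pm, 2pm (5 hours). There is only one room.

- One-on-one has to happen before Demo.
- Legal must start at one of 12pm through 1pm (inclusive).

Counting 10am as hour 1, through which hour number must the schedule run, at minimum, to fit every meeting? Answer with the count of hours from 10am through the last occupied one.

4

The precedence chain requires at least 2 distinct hours.
With at most 1 per hour and 4 meetings, at least 4 hours are needed.
Legal can't be placed before 12pm — that is hour 3 counting from 10am — so the schedule must run through at least 3 hours.
4 works (last occupied hour: 1pm): for example Demo -> 11am; Legal -> 12pm; Triage -> 1pm; One-on-one -> 10am.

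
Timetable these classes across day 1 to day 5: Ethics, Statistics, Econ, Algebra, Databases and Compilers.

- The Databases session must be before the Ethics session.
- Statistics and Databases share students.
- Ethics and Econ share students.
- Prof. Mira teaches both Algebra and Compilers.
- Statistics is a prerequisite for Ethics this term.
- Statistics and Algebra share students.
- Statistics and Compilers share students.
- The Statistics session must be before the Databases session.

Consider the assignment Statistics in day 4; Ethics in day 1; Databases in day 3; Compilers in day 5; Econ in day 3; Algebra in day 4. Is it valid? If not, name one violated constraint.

No. Statistics is a prerequisite for Ethics this term is not satisfied.

The Databases session must be before the Ethics session — violated.
The Statistics session must be before the Databases session — violated.
Statistics and Compilers share students — holds.
Statistics and Databases share students — holds.
Ethics and Econ share students — holds.
Statistics is a prerequisite for Ethics this term — violated.
Statistics and Algebra share students — violated.
Prof. Mira teaches both Algebra and Compilers — holds.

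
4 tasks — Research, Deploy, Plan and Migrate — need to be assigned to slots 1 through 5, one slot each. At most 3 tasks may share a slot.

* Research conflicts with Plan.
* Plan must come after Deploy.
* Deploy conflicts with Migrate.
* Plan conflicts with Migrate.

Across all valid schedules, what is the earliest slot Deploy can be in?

1

Downstream work caps Deploy at 4.
Deploy at 1 is achievable: Research in 1, Deploy in 1, Plan in 2, Migrate in 3.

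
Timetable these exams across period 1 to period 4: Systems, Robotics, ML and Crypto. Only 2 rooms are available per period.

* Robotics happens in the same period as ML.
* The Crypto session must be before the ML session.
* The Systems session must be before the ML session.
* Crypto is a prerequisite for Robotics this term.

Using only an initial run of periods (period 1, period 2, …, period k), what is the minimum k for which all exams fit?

2

The precedence chain requires at least 2 distinct periods.
With at most 2 per period and 4 exams, at least 2 periods are needed.
2 works (last occupied period: period 2): for example ML -> period 2, Robotics -> period 2, Crypto -> period 1, Systems -> period 1.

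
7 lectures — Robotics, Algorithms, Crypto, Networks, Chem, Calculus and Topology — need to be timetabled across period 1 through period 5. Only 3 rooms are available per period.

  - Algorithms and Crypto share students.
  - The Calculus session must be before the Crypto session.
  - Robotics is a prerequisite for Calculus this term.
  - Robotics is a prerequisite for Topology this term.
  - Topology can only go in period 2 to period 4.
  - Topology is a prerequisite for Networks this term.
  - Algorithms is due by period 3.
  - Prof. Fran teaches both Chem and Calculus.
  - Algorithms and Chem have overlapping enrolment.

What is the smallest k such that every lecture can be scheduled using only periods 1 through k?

3

The precedence chain requires at least 3 distinct periods.
With at most 3 per period and 7 lectures, at least 3 periods are needed.
3 works (last occupied period: period 3): for example Algorithms in period 1, Chem in period 3, Robotics in period 1, Calculus in period 2, Crypto in period 3, Topology in period 2, Networks in period 3.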